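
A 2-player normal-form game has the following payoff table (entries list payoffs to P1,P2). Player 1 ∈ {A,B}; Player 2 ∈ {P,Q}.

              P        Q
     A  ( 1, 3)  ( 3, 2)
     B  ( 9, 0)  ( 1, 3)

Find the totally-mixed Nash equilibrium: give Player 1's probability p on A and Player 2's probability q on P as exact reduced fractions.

P1 indiff ⇒ q·1+(1-q)·3 = q·9+(1-q)·1 ⇒ q(-8) = (1-q)(-2) ⇒ q = 1/5
P2 indiff ⇒ p·3+(1-p)·0 = p·2+(1-p)·3 ⇒ p(1) = (1-p)(3) ⇒ p = 3/4

(p,q) = (3/4, 1/5)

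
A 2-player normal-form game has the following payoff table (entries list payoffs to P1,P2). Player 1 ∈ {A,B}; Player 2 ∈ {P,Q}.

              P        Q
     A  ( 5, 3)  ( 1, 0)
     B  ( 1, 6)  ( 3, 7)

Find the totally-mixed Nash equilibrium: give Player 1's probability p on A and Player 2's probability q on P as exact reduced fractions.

(p,q) = (1/4, 1/3)

P1 indiff ⇒ q·5+(1-q)·1 = q·1+(1-q)·3 ⇒ q(4) = (1-q)(2) ⇒ q = 1/3
P2 indiff ⇒ p·3+(1-p)·6 = p·0+(1-p)·7 ⇒ p(3) = (1-p)(1) ⇒ p = 1/4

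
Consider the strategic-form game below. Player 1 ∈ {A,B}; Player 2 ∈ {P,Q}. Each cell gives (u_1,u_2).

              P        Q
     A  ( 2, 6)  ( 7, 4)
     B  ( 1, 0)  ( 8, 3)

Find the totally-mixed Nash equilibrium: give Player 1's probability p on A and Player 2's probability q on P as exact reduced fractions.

P1 indiff ⇒ q·2+(1-q)·7 = q·1+(1-q)·8 ⇒ q(1) = (1-q)(1) ⇒ q = 1/2
P2 indiff ⇒ p·6+(1-p)·0 = p·4+(1-p)·3 ⇒ p(2) = (1-p)(3) ⇒ p = 3/5

P1 mixes 3/5 on A; P2 mixes 1/2 on P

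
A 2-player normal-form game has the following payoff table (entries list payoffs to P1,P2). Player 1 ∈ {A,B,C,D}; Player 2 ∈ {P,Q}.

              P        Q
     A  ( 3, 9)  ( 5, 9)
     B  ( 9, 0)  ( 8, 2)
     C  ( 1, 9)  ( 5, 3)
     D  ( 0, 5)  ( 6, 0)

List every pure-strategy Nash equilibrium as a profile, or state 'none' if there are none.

PSNE = {(B,Q)}

(A,P): not NE [P1→B gives 9>3]
(A,Q): not NE [P1→B gives 8>5]
(B,P): not NE [P2→Q gives 2>0]
(B,Q): NE
(C,P): not NE [P1→B gives 9>1]
(C,Q): not NE [P1→B gives 8>5; P2→P gives 9>3]
(D,P): not NE [P1→B gives 9>0]
(D,Q): not NE [P1→B gives 8>6; P2→P gives 5>0]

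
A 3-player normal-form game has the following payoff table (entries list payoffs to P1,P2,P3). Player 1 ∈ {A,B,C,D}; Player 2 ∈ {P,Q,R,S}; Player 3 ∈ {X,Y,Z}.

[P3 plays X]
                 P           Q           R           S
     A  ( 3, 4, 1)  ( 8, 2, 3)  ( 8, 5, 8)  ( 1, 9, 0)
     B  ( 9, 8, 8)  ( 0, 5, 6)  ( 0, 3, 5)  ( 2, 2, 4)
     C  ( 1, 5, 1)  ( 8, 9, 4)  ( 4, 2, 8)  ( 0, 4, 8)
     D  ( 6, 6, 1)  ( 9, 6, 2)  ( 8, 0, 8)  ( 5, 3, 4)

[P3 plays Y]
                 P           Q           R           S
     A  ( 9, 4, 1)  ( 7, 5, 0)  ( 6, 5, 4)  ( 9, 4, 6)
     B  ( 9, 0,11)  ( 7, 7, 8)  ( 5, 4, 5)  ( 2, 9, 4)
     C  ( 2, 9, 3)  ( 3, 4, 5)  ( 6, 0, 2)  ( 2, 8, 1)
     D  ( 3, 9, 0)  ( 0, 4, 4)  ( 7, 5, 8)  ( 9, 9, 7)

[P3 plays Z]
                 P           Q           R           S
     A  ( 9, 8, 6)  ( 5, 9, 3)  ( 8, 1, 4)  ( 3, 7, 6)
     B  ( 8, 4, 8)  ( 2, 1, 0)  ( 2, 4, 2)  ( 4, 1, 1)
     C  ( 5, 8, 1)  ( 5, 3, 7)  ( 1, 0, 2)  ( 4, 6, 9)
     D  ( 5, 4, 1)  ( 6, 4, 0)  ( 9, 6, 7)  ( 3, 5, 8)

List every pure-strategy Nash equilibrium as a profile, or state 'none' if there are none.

PSNE: ∅

(A,P,X): not NE [P1→B gives 9>3; P2→S gives 9>4; P3→Z gives 6>1]
(A,P,Y): not NE [P2→R gives 5>4; P3→Z gives 6>1]
(A,P,Z): not NE [P2→Q gives 9>8]
(A,Q,X): not NE [P1→D gives 9>8; P2→S gives 9>2]
(A,Q,Y): not NE [P3→Z gives 3>0]
(A,Q,Z): not NE [P1→D gives 6>5]
(A,R,X): not NE [P2→S gives 9>5]
(A,R,Y): not NE [P1→D gives 7>6; P3→X gives 8>4]
(A,R,Z): not NE [P1→D gives 9>8; P2→Q gives 9>1; P3→X gives 8>4]
(A,S,X): not NE [P1→D gives 5>1; P3→Z gives 6>0]
(A,S,Y): not NE [P2→R gives 5>4]
(A,S,Z): not NE [P1→C gives 4>3; P2→Q gives 9>7]
(B,P,X): not NE [P3→Y gives 11>8]
(B,P,Y): not NE [P2→S gives 9>0]
(B,P,Z): not NE [P1→A gives 9>8; P3→Y gives 11>8]
(B,Q,X): not NE [P1→D gives 9>0; P2→P gives 8>5; P3→Y gives 8>6]
(B,Q,Y): not NE [P2→S gives 9>7]
(B,Q,Z): not NE [P1→D gives 6>2; P2→R gives 4>1; P3→Y gives 8>0]
(B,R,X): not NE [P1→D gives 8>0; P2→P gives 8>3]
(B,R,Y): not NE [P1→D gives 7>5; P2→S gives 9>4]
(B,R,Z): not NE [P1→D gives 9>2; P3→Y gives 5>2]
(B,S,X): not NE [P1→D gives 5>2; P2→P gives 8>2]
(B,S,Y): not NE [P1→D gives 9>2]
(B,S,Z): not NE [P2→R gives 4>1; P3→Y gives 4>1]
(C,P,X): not NE [P1→B gives 9>1; P2→Q gives 9>5; P3→Y gives 3>1]
(C,P,Y): not NE [P1→B gives 9>2]
(C,P,Z): not NE [P1→A gives 9>5; P3→Y gives 3>1]
(C,Q,X): not NE [P1→D gives 9>8; P3→Z gives 7>4]
(C,Q,Y): not NE [P1→B gives 7>3; P2→P gives 9>4; P3→Z gives 7>5]
(C,Q,Z): not NE [P1→D gives 6>5; P2→P gives 8>3]
(C,R,X): not NE [P1→D gives 8>4; P2→Q gives 9>2]
(C,R,Y): not NE [P1→D gives 7>6; P2→P gives 9>0; P3→X gives 8>2]
(C,R,Z): not NE [P1→D gives 9>1; P2→P gives 8>0; P3→X gives 8>2]
(C,S,X): not NE [P1→D gives 5>0; P2→Q gives 9>4; P3→Z gives 9>8]
(C,S,Y): not NE [P1→D gives 9>2; P2→P gives 9>8; P3→Z gives 9>1]
(C,S,Z): not NE [P2→P gives 8>6]
(D,P,X): not NE [P1→B gives 9>6]
(D,P,Y): not NE [P1→B gives 9>3; P3→Z gives 1>0]
(D,P,Z): not NE [P1→A gives 9>5; P2→R gives 6>4]
(D,Q,X): not NE [P3→Y gives 4>2]
(D,Q,Y): not NE [P1→B gives 7>0; P2→S gives 9>4]
(D,Q,Z): not NE [P2→R gives 6>4; P3→Y gives 4>0]
(D,R,X): not NE [P2→Q gives 6>0]
(D,R,Y): not NE [P2→S gives 9>5]
(D,R,Z): not NE [P3→Y gives 8>7]
(D,S,X): not NE [P2→Q gives 6>3; P3→Z gives 8>4]
(D,S,Y): not NE [P3→Z gives 8>7]
(D,S,Z): not NE [P1→C gives 4>3; P2→R gives 6>5]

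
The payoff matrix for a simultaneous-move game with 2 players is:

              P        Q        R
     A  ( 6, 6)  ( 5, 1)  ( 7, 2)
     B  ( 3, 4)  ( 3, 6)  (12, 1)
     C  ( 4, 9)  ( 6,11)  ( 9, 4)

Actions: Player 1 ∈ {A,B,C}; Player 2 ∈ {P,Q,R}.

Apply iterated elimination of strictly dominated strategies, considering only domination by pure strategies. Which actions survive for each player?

Survivors P1:{A,C} P2:{P,Q}

P2 drop R (P beats it: A:6>2 B:4>1 C:9>4)
P1 drop B (A beats it: P:6>3 Q:5>3)
P1→{A,C} P2→{P,Q}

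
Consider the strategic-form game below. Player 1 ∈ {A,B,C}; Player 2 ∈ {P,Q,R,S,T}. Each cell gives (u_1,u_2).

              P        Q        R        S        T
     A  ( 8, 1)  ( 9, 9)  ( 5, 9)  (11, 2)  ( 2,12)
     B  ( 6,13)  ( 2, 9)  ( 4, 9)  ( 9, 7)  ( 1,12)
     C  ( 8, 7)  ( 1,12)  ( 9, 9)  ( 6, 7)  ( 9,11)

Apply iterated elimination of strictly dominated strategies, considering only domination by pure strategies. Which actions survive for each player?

Survivors P1:{A,C} P2:{Q,T}

P1 drop B (A beats it: P:8>6 Q:9>2 R:5>4 S:11>9 T:2>1)
P2 drop P (Q beats it: A:9>1 C:12>7)
P2 drop R (T beats it: A:12>9 C:11>9)
P2 drop S (Q beats it: A:9>2 C:12>7)
P1→{A,C} P2→{Q,T}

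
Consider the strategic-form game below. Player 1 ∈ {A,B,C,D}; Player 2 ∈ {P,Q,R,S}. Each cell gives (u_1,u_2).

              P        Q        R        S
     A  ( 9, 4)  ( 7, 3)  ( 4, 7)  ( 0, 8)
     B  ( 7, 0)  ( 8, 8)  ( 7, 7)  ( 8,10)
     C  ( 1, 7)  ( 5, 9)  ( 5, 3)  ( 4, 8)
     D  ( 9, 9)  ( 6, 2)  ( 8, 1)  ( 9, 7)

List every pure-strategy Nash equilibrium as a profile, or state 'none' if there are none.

(A,P): not NE [P2→S gives 8>4]
(A,Q): not NE [P1→B gives 8>7; P2→S gives 8>3]
(A,R): not NE [P1→D gives 8>4; P2→S gives 8>7]
(A,S): not NE [P1→D gives 9>0]
(B,P): not NE [P1→D gives 9>7; P2→S gives 10>0]
(B,Q): not NE [P2→S gives 10>8]
(B,R): not NE [P1→D gives 8>7; P2→S gives 10>7]
(B,S): not NE [P1→D gives 9>8]
(C,P): not NE [P1→D gives 9>1; P2→Q gives 9>7]
(C,Q): not NE [P1→B gives 8>5]
(C,R): not NE [P1→D gives 8>5; P2→Q gives 9>3]
(C,S): not NE [P1→D gives 9>4; P2→Q gives 9>8]
(D,P): NE
(D,Q): not NE [P1→B gives 8>6; P2→P gives 9>2]
(D,R): not NE [P2→P gives 9>1]
(D,S): not NE [P2→P gives 9>7]

Nash profiles: (D,P)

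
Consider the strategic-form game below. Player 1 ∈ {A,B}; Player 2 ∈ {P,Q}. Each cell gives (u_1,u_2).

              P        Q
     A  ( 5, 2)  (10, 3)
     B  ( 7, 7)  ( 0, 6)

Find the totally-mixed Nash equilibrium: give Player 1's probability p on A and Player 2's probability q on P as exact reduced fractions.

P1 indiff ⇒ q·5+(1-q)·10 = q·7+(1-q)·0 ⇒ q(-2) = (1-q)(-10) ⇒ q = 5/6
P2 indiff ⇒ p·2+(1-p)·7 = p·3+(1-p)·6 ⇒ p(-1) = (1-p)(-1) ⇒ p = 1/2

P1 mixes 1/2 on A; P2 mixes 5/6 on P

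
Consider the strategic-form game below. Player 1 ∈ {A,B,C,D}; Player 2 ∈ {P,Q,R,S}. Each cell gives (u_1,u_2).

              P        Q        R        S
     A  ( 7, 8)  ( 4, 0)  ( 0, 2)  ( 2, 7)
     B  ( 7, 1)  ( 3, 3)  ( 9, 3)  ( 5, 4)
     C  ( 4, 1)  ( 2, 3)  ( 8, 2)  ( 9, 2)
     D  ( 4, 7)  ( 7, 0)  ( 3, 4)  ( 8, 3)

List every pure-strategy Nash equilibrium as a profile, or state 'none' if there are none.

PSNE = {(A,P)}

(A,P): NE
(A,Q): not NE [P1→D gives 7>4; P2→P gives 8>0]
(A,R): not NE [P1→B gives 9>0; P2→P gives 8>2]
(A,S): not NE [P1→C gives 9>2; P2→P gives 8>7]
(B,P): not NE [P2→S gives 4>1]
(B,Q): not NE [P1→D gives 7>3; P2→S gives 4>3]
(B,R): not NE [P2→S gives 4>3]
(B,S): not NE [P1→C gives 9>5]
(C,P): not NE [P1→B gives 7>4; P2→Q gives 3>1]
(C,Q): not NE [P1→D gives 7>2]
(C,R): not NE [P1→B gives 9>8; P2→Q gives 3>2]
(C,S): not NE [P2→Q gives 3>2]
(D,P): not NE [P1→B gives 7>4]
(D,Q): not NE [P2→P gives 7>0]
(D,R): not NE [P1→B gives 9>3; P2→P gives 7>4]
(D,S): not NE [P1→C gives 9>8; P2→P gives 7>3]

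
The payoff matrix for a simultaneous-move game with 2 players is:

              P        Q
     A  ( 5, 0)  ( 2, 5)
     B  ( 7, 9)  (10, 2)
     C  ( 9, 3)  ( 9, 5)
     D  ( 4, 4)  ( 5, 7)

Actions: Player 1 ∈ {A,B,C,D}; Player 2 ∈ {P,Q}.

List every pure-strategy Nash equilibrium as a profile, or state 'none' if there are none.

No pure NE.

(A,P): not NE [P1→C gives 9>5; P2→Q gives 5>0]
(A,Q): not NE [P1→B gives 10>2]
(B,P): not NE [P1→C gives 9>7]
(B,Q): not NE [P2→P gives 9>2]
(C,P): not NE [P2→Q gives 5>3]
(C,Q): not NE [P1→B gives 10>9]
(D,P): not NE [P1→C gives 9>4; P2→Q gives 7>4]
(D,Q): not NE [P1→B gives 10>5]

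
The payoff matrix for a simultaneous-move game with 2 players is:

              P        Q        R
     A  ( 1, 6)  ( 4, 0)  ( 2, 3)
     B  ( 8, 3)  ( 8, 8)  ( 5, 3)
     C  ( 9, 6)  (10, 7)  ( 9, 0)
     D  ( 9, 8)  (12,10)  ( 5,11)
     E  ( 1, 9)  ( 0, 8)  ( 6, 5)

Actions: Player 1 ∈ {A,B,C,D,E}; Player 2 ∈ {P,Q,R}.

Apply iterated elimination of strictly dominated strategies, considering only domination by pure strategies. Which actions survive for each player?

Survivors P1:{C,D} P2:{Q,R}

P1 drop A (B beats it: P:8>1 Q:8>4 R:5>2)
P1 drop B (C beats it: P:9>8 Q:10>8 R:9>5)
P1 drop E (C beats it: P:9>1 Q:10>0 R:9>6)
P2 drop P (Q beats it: C:7>6 D:10>8)
P1→{C,D} P2→{Q,R}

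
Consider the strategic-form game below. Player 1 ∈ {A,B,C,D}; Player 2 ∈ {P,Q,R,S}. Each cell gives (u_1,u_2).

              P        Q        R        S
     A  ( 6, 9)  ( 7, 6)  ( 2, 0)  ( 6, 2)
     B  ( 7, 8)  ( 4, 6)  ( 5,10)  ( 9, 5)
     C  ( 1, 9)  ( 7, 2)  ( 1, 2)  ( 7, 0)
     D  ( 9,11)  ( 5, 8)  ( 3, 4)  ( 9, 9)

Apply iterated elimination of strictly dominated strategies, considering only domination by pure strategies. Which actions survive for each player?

Remaining: P1:{B,D} P2:{P,R}

P2 drop Q (P beats it: A:9>6 B:8>6 C:9>2 D:11>8)
P1 drop A (B beats it: P:7>6 R:5>2 S:9>6)
P1 drop C (B beats it: P:7>1 R:5>1 S:9>7)
P2 drop S (P beats it: B:8>5 D:11>9)
P1→{B,D} P2→{P,R}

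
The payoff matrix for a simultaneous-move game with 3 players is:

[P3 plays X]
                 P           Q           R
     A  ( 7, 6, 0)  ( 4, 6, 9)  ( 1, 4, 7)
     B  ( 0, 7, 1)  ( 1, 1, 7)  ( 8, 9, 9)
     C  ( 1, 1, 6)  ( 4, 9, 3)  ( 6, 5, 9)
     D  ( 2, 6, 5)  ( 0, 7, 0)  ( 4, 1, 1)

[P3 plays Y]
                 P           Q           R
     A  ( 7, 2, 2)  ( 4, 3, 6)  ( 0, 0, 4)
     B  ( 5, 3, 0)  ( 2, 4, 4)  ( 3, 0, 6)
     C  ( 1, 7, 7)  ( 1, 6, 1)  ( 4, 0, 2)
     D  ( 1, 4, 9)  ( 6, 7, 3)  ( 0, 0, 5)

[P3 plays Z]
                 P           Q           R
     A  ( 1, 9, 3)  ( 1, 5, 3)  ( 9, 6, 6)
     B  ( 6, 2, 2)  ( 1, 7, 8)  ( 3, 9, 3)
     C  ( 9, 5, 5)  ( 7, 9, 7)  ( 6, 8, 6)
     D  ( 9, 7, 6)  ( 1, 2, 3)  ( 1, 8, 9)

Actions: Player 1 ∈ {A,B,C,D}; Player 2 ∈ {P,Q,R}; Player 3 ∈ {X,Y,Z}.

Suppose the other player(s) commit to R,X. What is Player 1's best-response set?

u_1(A vs R,X) = 1
u_1(B vs R,X) = 8
u_1(C vs R,X) = 6
u_1(D vs R,X) = 4
max payoff 8 at {B}

BR_1 = {B}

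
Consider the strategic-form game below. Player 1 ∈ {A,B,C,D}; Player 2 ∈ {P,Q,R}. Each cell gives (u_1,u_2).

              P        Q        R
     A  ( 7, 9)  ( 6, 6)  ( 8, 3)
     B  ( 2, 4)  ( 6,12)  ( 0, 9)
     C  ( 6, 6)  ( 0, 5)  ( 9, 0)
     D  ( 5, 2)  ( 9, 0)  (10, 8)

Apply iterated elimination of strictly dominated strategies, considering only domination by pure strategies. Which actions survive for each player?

Survivors P1:{A,C,D} P2:{P,R}

P1 drop B (D beats it: P:5>2 Q:9>6 R:10>0)
P2 drop Q (P beats it: A:9>6 C:6>5 D:2>0)
P1→{A,C,D} P2→{P,R}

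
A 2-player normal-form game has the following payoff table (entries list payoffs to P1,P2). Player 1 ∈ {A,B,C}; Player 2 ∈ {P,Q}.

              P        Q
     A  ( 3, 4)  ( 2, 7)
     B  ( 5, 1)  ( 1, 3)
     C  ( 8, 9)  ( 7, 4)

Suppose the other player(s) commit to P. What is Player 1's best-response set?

u_1(A vs P) = 3
u_1(B vs P) = 5
u_1(C vs P) = 8
max payoff 8 at {C}

argmax u_1 = {C}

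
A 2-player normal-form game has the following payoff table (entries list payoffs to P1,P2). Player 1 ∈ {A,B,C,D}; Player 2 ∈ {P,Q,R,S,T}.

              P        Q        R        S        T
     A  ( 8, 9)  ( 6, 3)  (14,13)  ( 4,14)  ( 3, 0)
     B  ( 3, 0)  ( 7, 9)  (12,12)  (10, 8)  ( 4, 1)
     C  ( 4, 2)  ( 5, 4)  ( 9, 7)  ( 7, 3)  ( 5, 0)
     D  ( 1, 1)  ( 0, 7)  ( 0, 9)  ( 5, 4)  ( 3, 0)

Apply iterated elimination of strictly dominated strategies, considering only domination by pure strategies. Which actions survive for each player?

Remaining: P1:{A,B} P2:{R,S}

P1 drop D (B beats it: P:3>1 Q:7>0 R:12>0 S:10>5 T:4>3)
P2 drop P (R beats it: A:13>9 B:12>0 C:7>2)
P2 drop Q (R beats it: A:13>3 B:12>9 C:7>4)
P2 drop T (R beats it: A:13>0 B:12>1 C:7>0)
P1 drop C (B beats it: R:12>9 S:10>7)
P1→{A,B} P2→{R,S}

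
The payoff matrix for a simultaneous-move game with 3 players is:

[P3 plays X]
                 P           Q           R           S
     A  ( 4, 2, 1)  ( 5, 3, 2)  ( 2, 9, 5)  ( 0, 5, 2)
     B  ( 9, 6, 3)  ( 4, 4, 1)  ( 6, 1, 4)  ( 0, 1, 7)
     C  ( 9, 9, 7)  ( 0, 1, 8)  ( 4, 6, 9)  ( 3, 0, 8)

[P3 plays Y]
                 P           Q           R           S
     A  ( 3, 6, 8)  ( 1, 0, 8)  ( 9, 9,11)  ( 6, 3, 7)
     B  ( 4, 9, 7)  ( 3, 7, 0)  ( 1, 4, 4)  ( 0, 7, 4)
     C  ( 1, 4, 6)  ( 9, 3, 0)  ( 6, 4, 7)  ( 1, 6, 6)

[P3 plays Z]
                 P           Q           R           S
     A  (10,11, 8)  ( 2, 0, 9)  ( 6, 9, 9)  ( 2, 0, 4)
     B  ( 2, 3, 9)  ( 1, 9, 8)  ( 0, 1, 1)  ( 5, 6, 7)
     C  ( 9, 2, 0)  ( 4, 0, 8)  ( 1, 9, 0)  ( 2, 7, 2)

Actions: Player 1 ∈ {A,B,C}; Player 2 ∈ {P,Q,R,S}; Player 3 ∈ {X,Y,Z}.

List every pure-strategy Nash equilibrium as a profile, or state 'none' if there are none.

Nash profiles: (A,P,Z), (A,R,Y), (C,P,X)

(A,P,X): not NE [P1→C gives 9>4; P2→R gives 9>2; P3→Z gives 8>1]
(A,P,Y): not NE [P1→B gives 4>3; P2→R gives 9>6]
(A,P,Z): NE
(A,Q,X): not NE [P2→R gives 9>3; P3→Z gives 9>2]
(A,Q,Y): not NE [P1→C gives 9>1; P2→R gives 9>0; P3→Z gives 9>8]
(A,Q,Z): not NE [P1→C gives 4>2; P2→P gives 11>0]
(A,R,X): not NE [P1→B gives 6>2; P3→Y gives 11>5]
(A,R,Y): NE
(A,R,Z): not NE [P2→P gives 11>9; P3→Y gives 11>9]
(A,S,X): not NE [P1→C gives 3>0; P2→R gives 9>5; P3→Y gives 7>2]
(A,S,Y): not NE [P2→R gives 9>3]
(A,S,Z): not NE [P1→B gives 5>2; P2→P gives 11>0; P3→Y gives 7>4]
(B,P,X): not NE [P3→Z gives 9>3]
(B,P,Y): not NE [P3→Z gives 9>7]
(B,P,Z): not NE [P1→A gives 10>2; P2→Q gives 9>3]
(B,Q,X): not NE [P1→A gives 5>4; P2→P gives 6>4; P3→Z gives 8>1]
(B,Q,Y): not NE [P1→C gives 9>3; P2→P gives 9>7; P3→Z gives 8>0]
(B,Q,Z): not NE [P1→C gives 4>1]
(B,R,X): not NE [P2→P gives 6>1]
(B,R,Y): not NE [P1→A gives 9>1; P2→P gives 9>4]
(B,R,Z): not NE [P1→A gives 6>0; P2→Q gives 9>1; P3→Y gives 4>1]
(B,S,X): not NE [P1→C gives 3>0; P2→P gives 6>1]
(B,S,Y): not NE [P1→A gives 6>0; P2→P gives 9>7; P3→Z gives 7>4]
(B,S,Z): not NE [P2→Q gives 9>6]
(C,P,X): NE
(C,P,Y): not NE [P1→B gives 4>1; P2→S gives 6>4; P3→X gives 7>6]
(C,P,Z): not NE [P1→A gives 10>9; P2→R gives 9>2; P3→X gives 7>0]
(C,Q,X): not NE [P1→A gives 5>0; P2→P gives 9>1]
(C,Q,Y): not NE [P2→S gives 6>3; P3→Z gives 8>0]
(C,Q,Z): not NE [P2→R gives 9>0]
(C,R,X): not NE [P1→B gives 6>4; P2→P gives 9>6]
(C,R,Y): not NE [P1→A gives 9>6; P2→S gives 6>4; P3→X gives 9>7]
(C,R,Z): not NE [P1→A gives 6>1; P3→X gives 9>0]
(C,S,X): not NE [P2→P gives 9>0]
(C,S,Y): not NE [P1→A gives 6>1; P3→X gives 8>6]
(C,S,Z): not NE [P1→B gives 5>2; P2→R gives 9>7; P3→X gives 8>2]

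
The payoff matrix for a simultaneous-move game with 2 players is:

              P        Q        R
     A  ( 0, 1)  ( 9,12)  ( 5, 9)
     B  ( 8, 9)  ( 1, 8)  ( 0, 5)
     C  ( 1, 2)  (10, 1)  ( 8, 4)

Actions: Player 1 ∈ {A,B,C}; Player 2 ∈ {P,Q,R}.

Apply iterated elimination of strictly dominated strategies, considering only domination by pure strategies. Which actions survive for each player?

P1 drop A (C beats it: P:1>0 Q:10>9 R:8>5)
P2 drop Q (P beats it: B:9>8 C:2>1)
P1→{B,C} P2→{P,R}

IESDS → P1:{B,C} P2:{P,R}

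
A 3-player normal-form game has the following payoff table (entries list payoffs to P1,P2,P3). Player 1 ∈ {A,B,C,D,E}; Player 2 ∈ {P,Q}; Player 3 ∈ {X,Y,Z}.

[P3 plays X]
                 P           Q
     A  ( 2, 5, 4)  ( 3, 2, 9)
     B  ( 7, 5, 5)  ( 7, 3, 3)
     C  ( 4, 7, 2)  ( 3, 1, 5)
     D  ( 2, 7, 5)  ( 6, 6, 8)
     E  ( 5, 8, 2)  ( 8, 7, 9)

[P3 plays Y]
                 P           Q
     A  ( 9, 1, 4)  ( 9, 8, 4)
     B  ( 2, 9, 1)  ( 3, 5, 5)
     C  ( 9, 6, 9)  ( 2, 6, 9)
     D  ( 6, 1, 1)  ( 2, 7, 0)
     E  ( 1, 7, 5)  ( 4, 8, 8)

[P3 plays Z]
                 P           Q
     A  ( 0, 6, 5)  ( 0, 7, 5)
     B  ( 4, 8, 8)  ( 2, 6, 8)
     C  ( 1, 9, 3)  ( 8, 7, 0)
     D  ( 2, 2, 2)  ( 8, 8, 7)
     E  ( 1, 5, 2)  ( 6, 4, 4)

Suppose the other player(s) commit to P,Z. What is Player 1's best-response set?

u_1(A vs P,Z) = 0
u_1(B vs P,Z) = 4
u_1(C vs P,Z) = 1
u_1(D vs P,Z) = 2
u_1(E vs P,Z) = 1
max payoff 4 at {B}

P1 best: {B}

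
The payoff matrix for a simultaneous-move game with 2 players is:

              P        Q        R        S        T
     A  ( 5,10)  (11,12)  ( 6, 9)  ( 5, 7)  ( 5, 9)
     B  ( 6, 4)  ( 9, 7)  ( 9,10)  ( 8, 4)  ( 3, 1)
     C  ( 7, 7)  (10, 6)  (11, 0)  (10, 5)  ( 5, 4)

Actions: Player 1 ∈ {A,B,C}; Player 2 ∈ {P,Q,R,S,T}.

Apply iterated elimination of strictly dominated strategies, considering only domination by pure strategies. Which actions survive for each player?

IESDS → P1:{A,C} P2:{P,Q}

P1 drop B (C beats it: P:7>6 Q:10>9 R:11>9 S:10>8 T:5>3)
P2 drop R (P beats it: A:10>9 C:7>0)
P2 drop S (P beats it: A:10>7 C:7>5)
P2 drop T (P beats it: A:10>9 C:7>4)
P1→{A,C} P2→{P,Q}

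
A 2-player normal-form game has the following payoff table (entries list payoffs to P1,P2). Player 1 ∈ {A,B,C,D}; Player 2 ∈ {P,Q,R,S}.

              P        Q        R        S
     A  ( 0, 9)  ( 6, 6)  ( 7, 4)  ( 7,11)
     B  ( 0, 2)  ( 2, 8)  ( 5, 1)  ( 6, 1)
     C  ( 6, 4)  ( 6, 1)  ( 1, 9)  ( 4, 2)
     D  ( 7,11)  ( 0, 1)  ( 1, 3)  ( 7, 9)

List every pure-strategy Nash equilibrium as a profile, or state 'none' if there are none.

(A,P): not NE [P1→D gives 7>0; P2→S gives 11>9]
(A,Q): not NE [P2→S gives 11>6]
(A,R): not NE [P2→S gives 11>4]
(A,S): NE
(B,P): not NE [P1→D gives 7>0; P2→Q gives 8>2]
(B,Q): not NE [P1→C gives 6>2]
(B,R): not NE [P1→A gives 7>5; P2→Q gives 8>1]
(B,S): not NE [P1→D gives 7>6; P2→Q gives 8>1]
(C,P): not NE [P1→D gives 7>6; P2→R gives 9>4]
(C,Q): not NE [P2→R gives 9>1]
(C,R): not NE [P1→A gives 7>1]
(C,S): not NE [P1→D gives 7>4; P2→R gives 9>2]
(D,P): NE
(D,Q): not NE [P1→C gives 6>0; P2→P gives 11>1]
(D,R): not NE [P1→A gives 7>1; P2→P gives 11>3]
(D,S): not NE [P2→P gives 11>9]

PSNE = {(A,S), (D,P)}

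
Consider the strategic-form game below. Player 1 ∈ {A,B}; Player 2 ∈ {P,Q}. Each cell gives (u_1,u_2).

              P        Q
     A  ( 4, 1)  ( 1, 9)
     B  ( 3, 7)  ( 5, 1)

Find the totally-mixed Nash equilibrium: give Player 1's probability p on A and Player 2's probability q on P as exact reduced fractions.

P1 indiff ⇒ q·4+(1-q)·1 = q·3+(1-q)·5 ⇒ q(1) = (1-q)(4) ⇒ q = 4/5
P2 indiff ⇒ p·1+(1-p)·7 = p·9+(1-p)·1 ⇒ p(-8) = (1-p)(-6) ⇒ p = 3/7

P1 mixes 3/7 on A; P2 mixes 4/5 on P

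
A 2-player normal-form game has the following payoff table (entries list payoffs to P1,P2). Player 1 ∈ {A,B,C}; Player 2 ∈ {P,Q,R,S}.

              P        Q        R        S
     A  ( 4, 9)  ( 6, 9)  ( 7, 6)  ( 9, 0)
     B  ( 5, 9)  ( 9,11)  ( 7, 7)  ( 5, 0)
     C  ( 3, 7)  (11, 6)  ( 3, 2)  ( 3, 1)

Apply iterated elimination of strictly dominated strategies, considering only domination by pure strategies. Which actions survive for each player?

P2 drop R (P beats it: A:9>6 B:9>7 C:7>2)
P2 drop S (P beats it: A:9>0 B:9>0 C:7>1)
P1 drop A (B beats it: P:5>4 Q:9>6)
P1→{B,C} P2→{P,Q}

IESDS → P1:{B,C} P2:{P,Q}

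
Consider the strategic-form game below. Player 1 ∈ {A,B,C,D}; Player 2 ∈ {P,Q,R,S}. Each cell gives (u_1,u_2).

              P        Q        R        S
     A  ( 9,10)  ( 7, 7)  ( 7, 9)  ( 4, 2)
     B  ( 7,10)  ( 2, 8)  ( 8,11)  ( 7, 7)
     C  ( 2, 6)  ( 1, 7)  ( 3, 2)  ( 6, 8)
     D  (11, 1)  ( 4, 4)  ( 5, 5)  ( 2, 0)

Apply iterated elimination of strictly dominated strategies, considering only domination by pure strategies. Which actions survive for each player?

P1 drop C (B beats it: P:7>2 Q:2>1 R:8>3 S:7>6)
P2 drop Q (R beats it: A:9>7 B:11>8 D:5>4)
P2 drop S (P beats it: A:10>2 B:10>7 D:1>0)
P1→{A,B,D} P2→{P,R}

Remaining: P1:{A,B,D} P2:{P,R}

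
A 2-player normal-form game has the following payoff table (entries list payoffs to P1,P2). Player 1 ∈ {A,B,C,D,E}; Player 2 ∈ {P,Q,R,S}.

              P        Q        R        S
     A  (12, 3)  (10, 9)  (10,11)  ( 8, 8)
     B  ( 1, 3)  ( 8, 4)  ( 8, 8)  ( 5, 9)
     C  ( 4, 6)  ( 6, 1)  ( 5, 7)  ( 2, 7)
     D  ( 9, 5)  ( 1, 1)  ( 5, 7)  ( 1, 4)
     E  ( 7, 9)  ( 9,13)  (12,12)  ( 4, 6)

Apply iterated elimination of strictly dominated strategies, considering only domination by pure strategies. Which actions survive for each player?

IESDS → P1:{A,E} P2:{Q,R}

P1 drop B (A beats it: P:12>1 Q:10>8 R:10>8 S:8>5)
P1 drop C (A beats it: P:12>4 Q:10>6 R:10>5 S:8>2)
P1 drop D (A beats it: P:12>9 Q:10>1 R:10>5 S:8>1)
P2 drop P (Q beats it: A:9>3 E:13>9)
P2 drop S (Q beats it: A:9>8 E:13>6)
P1→{A,E} P2→{Q,R}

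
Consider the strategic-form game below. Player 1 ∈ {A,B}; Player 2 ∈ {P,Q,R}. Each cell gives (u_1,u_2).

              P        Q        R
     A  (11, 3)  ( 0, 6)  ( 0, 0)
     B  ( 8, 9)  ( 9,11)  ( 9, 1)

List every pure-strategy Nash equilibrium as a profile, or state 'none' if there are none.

(A,P): not NE [P2→Q gives 6>3]
(A,Q): not NE [P1→B gives 9>0]
(A,R): not NE [P1→B gives 9>0; P2→Q gives 6>0]
(B,P): not NE [P1→A gives 11>8; P2→Q gives 11>9]
(B,Q): NE
(B,R): not NE [P2→Q gives 11>1]

Nash profiles: (B,Q)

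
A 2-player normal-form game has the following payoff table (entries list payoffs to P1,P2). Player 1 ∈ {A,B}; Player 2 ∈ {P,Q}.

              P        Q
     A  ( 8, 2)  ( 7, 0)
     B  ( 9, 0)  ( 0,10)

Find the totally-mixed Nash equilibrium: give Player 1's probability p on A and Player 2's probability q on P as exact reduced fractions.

P1 mixes 5/6 on A; P2 mixes 7/8 on P

P1 indiff ⇒ q·8+(1-q)·7 = q·9+(1-q)·0 ⇒ q(-1) = (1-q)(-7) ⇒ q = 7/8
P2 indiff ⇒ p·2+(1-p)·0 = p·0+(1-p)·10 ⇒ p(2) = (1-p)(10) ⇒ p = 5/6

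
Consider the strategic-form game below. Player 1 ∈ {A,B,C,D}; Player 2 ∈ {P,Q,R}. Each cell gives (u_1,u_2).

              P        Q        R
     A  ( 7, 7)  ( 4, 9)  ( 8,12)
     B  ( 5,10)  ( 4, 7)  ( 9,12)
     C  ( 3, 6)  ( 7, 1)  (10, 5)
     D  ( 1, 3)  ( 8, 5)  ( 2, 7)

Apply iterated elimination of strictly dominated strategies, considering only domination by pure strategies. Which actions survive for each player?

Survivors P1:{A,B,C} P2:{P,R}

P2 drop Q (R beats it: A:12>9 B:12>7 C:5>1 D:7>5)
P1 drop D (A beats it: P:7>1 R:8>2)
P1→{A,B,C} P2→{P,R}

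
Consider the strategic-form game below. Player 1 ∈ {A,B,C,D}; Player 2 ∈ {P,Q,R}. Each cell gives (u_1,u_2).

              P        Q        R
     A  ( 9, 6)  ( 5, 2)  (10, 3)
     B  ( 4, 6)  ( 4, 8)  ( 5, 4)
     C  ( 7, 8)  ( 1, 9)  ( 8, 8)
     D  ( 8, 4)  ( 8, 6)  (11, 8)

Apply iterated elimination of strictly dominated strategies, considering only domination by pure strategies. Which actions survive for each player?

P1 drop B (A beats it: P:9>4 Q:5>4 R:10>5)
P1 drop C (A beats it: P:9>7 Q:5>1 R:10>8)
P2 drop Q (R beats it: A:3>2 D:8>6)
P1→{A,D} P2→{P,R}

Remaining: P1:{A,D} P2:{P,R}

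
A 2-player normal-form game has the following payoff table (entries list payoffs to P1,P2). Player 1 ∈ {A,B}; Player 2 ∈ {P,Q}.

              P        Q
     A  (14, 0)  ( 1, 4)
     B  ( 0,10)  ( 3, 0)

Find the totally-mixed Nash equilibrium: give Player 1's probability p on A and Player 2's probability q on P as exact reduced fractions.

P1 indiff ⇒ q·14+(1-q)·1 = q·0+(1-q)·3 ⇒ q(14) = (1-q)(2) ⇒ q = 1/8
P2 indiff ⇒ p·0+(1-p)·10 = p·4+(1-p)·0 ⇒ p(-4) = (1-p)(-10) ⇒ p = 5/7

p=5/7, q=1/8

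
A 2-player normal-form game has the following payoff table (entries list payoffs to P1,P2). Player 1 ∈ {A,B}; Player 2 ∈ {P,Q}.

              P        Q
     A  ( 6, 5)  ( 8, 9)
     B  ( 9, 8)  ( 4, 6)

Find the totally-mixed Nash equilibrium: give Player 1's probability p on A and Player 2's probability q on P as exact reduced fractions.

P1 indiff ⇒ q·6+(1-q)·8 = q·9+(1-q)·4 ⇒ q(-3) = (1-q)(-4) ⇒ q = 4/7
P2 indiff ⇒ p·5+(1-p)·8 = p·9+(1-p)·6 ⇒ p(-4) = (1-p)(-2) ⇒ p = 1/3

P1 mixes 1/3 on A; P2 mixes 4/7 on P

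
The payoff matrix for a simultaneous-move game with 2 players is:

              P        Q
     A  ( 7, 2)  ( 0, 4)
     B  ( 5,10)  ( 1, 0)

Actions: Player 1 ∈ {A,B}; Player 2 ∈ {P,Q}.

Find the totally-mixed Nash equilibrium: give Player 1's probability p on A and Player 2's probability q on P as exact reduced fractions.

P1 indiff ⇒ q·7+(1-q)·0 = q·5+(1-q)·1 ⇒ q(2) = (1-q)(1) ⇒ q = 1/3
P2 indiff ⇒ p·2+(1-p)·10 = p·4+(1-p)·0 ⇒ p(-2) = (1-p)(-10) ⇒ p = 5/6

P1 mixes 5/6 on A; P2 mixes 1/3 on P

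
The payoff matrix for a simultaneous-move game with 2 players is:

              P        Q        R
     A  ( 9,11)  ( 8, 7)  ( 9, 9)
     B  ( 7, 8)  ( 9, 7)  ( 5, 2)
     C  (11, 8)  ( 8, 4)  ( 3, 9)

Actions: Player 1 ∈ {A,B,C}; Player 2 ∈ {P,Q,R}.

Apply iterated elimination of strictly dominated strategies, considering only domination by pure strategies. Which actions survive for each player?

IESDS → P1:{A,C} P2:{P,R}

P2 drop Q (P beats it: A:11>7 B:8>7 C:8>4)
P1 drop B (A beats it: P:9>7 R:9>5)
P1→{A,C} P2→{P,R}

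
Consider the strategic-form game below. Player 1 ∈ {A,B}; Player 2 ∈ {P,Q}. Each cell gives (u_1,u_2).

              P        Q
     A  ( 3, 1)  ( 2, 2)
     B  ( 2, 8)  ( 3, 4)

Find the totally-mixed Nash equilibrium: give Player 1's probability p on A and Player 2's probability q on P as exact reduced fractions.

P1 mixes 4/5 on A; P2 mixes 1/2 on P

P1 indiff ⇒ q·3+(1-q)·2 = q·2+(1-q)·3 ⇒ q(1) = (1-q)(1) ⇒ q = 1/2
P2 indiff ⇒ p·1+(1-p)·8 = p·2+(1-p)·4 ⇒ p(-1) = (1-p)(-4) ⇒ p = 4/5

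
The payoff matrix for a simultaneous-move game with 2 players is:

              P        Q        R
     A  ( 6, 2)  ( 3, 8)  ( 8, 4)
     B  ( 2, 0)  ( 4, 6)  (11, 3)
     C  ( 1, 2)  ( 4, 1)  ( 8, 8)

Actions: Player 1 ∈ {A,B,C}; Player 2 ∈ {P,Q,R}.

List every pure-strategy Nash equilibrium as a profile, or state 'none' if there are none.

(A,P): not NE [P2→Q gives 8>2]
(A,Q): not NE [P1→C gives 4>3]
(A,R): not NE [P1→B gives 11>8; P2→Q gives 8>4]
(B,P): not NE [P1→A gives 6>2; P2→Q gives 6>0]
(B,Q): NE
(B,R): not NE [P2→Q gives 6>3]
(C,P): not NE [P1→A gives 6>1; P2→R gives 8>2]
(C,Q): not NE [P2→R gives 8>1]
(C,R): not NE [P1→B gives 11>8]

Nash profiles: (B,Q)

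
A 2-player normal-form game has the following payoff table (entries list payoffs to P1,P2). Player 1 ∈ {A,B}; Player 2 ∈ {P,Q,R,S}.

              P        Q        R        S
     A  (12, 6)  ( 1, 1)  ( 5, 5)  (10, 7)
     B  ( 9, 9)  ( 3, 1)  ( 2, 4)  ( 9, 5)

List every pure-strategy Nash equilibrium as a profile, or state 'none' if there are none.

NE set: (A,S)

(A,P): not NE [P2→S gives 7>6]
(A,Q): not NE [P1→B gives 3>1; P2→S gives 7>1]
(A,R): not NE [P2→S gives 7>5]
(A,S): NE
(B,P): not NE [P1→A gives 12>9]
(B,Q): not NE [P2→P gives 9>1]
(B,R): not NE [P1→A gives 5>2; P2→P gives 9>4]
(B,S): not NE [P1→A gives 10>9; P2→P gives 9>5]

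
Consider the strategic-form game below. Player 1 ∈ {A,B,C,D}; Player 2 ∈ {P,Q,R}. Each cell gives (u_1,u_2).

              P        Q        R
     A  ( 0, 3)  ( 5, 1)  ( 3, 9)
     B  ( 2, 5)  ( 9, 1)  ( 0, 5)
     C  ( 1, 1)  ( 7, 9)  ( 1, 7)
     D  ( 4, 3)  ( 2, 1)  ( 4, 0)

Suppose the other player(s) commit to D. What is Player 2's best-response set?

u_2(P vs D) = 3
u_2(Q vs D) = 1
u_2(R vs D) = 0
max payoff 3 at {P}

P2 best: {P}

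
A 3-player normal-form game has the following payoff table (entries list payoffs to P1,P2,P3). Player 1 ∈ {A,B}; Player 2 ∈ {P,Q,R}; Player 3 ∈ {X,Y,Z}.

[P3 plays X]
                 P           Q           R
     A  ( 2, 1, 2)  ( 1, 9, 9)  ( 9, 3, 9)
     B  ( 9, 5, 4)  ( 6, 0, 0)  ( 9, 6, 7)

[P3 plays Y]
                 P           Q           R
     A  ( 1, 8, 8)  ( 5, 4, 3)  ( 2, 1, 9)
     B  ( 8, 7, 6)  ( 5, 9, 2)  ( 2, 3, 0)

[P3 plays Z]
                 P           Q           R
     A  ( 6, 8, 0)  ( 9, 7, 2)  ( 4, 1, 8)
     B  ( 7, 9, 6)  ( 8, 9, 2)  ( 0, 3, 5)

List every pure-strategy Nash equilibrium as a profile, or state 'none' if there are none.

(A,P,X): not NE [P1→B gives 9>2; P2→Q gives 9>1; P3→Y gives 8>2]
(A,P,Y): not NE [P1→B gives 8>1]
(A,P,Z): not NE [P1→B gives 7>6; P3→Y gives 8>0]
(A,Q,X): not NE [P1→B gives 6>1]
(A,Q,Y): not NE [P2→P gives 8>4; P3→X gives 9>3]
(A,Q,Z): not NE [P2→P gives 8>7; P3→X gives 9>2]
(A,R,X): not NE [P2→Q gives 9>3]
(A,R,Y): not NE [P2→P gives 8>1]
(A,R,Z): not NE [P2→P gives 8>1; P3→Y gives 9>8]
(B,P,X): not NE [P2→R gives 6>5; P3→Z gives 6>4]
(B,P,Y): not NE [P2→Q gives 9>7]
(B,P,Z): NE
(B,Q,X): not NE [P2→R gives 6>0; P3→Z gives 2>0]
(B,Q,Y): NE
(B,Q,Z): not NE [P1→A gives 9>8]
(B,R,X): NE
(B,R,Y): not NE [P2→Q gives 9>3; P3→X gives 7>0]
(B,R,Z): not NE [P1→A gives 4>0; P2→Q gives 9>3; P3→X gives 7>5]

NE set: (B,P,Z), (B,Q,Y), (B,R,X)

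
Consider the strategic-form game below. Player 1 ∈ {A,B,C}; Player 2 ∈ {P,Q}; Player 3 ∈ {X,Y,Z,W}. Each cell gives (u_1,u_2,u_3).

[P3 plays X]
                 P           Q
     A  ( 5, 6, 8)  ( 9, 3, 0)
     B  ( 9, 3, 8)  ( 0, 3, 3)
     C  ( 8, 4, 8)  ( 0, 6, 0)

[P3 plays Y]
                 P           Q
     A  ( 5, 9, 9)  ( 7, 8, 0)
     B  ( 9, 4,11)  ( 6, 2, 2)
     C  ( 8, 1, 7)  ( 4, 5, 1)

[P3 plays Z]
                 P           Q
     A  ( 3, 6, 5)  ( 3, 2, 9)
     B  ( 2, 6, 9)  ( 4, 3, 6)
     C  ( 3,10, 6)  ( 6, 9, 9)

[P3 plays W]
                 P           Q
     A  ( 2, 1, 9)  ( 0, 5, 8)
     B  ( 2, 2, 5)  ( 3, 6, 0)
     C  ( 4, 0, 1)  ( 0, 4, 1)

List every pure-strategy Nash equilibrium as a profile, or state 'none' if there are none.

(A,P,X): not NE [P1→B gives 9>5; P3→W gives 9>8]
(A,P,Y): not NE [P1→B gives 9>5]
(A,P,Z): not NE [P3→W gives 9>5]
(A,P,W): not NE [P1→C gives 4>2; P2→Q gives 5>1]
(A,Q,X): not NE [P2→P gives 6>3; P3→Z gives 9>0]
(A,Q,Y): not NE [P2→P gives 9>8; P3→Z gives 9>0]
(A,Q,Z): not NE [P1→C gives 6>3; P2→P gives 6>2]
(A,Q,W): not NE [P1→B gives 3>0; P3→Z gives 9>8]
(B,P,X): not NE [P3→Y gives 11>8]
(B,P,Y): NE
(B,P,Z): not NE [P1→C gives 3>2; P3→Y gives 11>9]
(B,P,W): not NE [P1→C gives 4>2; P2→Q gives 6>2; P3→Y gives 11>5]
(B,Q,X): not NE [P1→A gives 9>0; P3→Z gives 6>3]
(B,Q,Y): not NE [P1→A gives 7>6; P2→P gives 4>2; P3→Z gives 6>2]
(B,Q,Z): not NE [P1→C gives 6>4; P2→P gives 6>3]
(B,Q,W): not NE [P3→Z gives 6>0]
(C,P,X): not NE [P1→B gives 9>8; P2→Q gives 6>4]
(C,P,Y): not NE [P1→B gives 9>8; P2→Q gives 5>1; P3→X gives 8>7]
(C,P,Z): not NE [P3→X gives 8>6]
(C,P,W): not NE [P2→Q gives 4>0; P3→X gives 8>1]
(C,Q,X): not NE [P1→A gives 9>0; P3→Z gives 9>0]
(C,Q,Y): not NE [P1→A gives 7>4; P3→Z gives 9>1]
(C,Q,Z): not NE [P2→P gives 10>9]
(C,Q,W): not NE [P1→B gives 3>0; P3→Z gives 9>1]

Nash profiles: (B,P,Y)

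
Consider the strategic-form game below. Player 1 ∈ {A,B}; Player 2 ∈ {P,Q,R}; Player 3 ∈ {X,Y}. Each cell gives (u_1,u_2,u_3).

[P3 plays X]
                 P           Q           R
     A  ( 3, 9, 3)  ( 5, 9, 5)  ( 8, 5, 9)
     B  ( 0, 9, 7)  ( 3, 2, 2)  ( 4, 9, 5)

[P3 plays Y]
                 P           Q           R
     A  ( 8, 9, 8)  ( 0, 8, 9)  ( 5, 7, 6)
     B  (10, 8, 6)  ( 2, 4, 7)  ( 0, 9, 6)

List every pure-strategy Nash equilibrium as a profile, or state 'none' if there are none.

PSNE: ∅

(A,P,X): not NE [P3→Y gives 8>3]
(A,P,Y): not NE [P1→B gives 10>8]
(A,Q,X): not NE [P3→Y gives 9>5]
(A,Q,Y): not NE [P1→B gives 2>0; P2→P gives 9>8]
(A,R,X): not NE [P2→Q gives 9>5]
(A,R,Y): not NE [P2→P gives 9>7; P3→X gives 9>6]
(B,P,X): not NE [P1→A gives 3>0]
(B,P,Y): not NE [P2→R gives 9>8; P3→X gives 7>6]
(B,Q,X): not NE [P1→A gives 5>3; P2→R gives 9>2; P3→Y gives 7>2]
(B,Q,Y): not NE [P2→R gives 9>4]
(B,R,X): not NE [P1→A gives 8>4; P3→Y gives 6>5]
(B,R,Y): not NE [P1→A gives 5>0]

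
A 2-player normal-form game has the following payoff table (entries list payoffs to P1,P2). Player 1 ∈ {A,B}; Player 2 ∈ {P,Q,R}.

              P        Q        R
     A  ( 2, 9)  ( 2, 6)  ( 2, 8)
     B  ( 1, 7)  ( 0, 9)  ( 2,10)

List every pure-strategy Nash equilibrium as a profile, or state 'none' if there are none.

(A,P): NE
(A,Q): not NE [P2→P gives 9>6]
(A,R): not NE [P2→P gives 9>8]
(B,P): not NE [P1→A gives 2>1; P2→R gives 10>7]
(B,Q): not NE [P1→A gives 2>0; P2→R gives 10>9]
(B,R): NE

NE set: (A,P), (B,R)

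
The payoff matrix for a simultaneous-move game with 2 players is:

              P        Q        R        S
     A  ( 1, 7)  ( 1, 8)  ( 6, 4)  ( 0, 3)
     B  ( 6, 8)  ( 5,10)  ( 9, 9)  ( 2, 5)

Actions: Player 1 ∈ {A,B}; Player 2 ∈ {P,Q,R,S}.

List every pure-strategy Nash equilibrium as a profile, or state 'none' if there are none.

(A,P): not NE [P1→B gives 6>1; P2→Q gives 8>7]
(A,Q): not NE [P1→B gives 5>1]
(A,R): not NE [P1→B gives 9>6; P2→Q gives 8>4]
(A,S): not NE [P1→B gives 2>0; P2→Q gives 8>3]
(B,P): not NE [P2→Q gives 10>8]
(B,Q): NE
(B,R): not NE [P2→Q gives 10>9]
(B,S): not NE [P2→Q gives 10>5]

NE set: (B,Q)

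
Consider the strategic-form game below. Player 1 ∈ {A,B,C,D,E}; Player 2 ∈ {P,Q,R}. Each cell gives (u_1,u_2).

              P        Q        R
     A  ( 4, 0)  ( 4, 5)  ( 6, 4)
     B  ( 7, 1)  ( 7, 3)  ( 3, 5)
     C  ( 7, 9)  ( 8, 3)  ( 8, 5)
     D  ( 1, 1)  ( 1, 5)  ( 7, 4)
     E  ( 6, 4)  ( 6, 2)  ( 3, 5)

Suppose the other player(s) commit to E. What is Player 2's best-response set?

u_2(P vs E) = 4
u_2(Q vs E) = 2
u_2(R vs E) = 5
max payoff 5 at {R}

argmax u_2 = {R}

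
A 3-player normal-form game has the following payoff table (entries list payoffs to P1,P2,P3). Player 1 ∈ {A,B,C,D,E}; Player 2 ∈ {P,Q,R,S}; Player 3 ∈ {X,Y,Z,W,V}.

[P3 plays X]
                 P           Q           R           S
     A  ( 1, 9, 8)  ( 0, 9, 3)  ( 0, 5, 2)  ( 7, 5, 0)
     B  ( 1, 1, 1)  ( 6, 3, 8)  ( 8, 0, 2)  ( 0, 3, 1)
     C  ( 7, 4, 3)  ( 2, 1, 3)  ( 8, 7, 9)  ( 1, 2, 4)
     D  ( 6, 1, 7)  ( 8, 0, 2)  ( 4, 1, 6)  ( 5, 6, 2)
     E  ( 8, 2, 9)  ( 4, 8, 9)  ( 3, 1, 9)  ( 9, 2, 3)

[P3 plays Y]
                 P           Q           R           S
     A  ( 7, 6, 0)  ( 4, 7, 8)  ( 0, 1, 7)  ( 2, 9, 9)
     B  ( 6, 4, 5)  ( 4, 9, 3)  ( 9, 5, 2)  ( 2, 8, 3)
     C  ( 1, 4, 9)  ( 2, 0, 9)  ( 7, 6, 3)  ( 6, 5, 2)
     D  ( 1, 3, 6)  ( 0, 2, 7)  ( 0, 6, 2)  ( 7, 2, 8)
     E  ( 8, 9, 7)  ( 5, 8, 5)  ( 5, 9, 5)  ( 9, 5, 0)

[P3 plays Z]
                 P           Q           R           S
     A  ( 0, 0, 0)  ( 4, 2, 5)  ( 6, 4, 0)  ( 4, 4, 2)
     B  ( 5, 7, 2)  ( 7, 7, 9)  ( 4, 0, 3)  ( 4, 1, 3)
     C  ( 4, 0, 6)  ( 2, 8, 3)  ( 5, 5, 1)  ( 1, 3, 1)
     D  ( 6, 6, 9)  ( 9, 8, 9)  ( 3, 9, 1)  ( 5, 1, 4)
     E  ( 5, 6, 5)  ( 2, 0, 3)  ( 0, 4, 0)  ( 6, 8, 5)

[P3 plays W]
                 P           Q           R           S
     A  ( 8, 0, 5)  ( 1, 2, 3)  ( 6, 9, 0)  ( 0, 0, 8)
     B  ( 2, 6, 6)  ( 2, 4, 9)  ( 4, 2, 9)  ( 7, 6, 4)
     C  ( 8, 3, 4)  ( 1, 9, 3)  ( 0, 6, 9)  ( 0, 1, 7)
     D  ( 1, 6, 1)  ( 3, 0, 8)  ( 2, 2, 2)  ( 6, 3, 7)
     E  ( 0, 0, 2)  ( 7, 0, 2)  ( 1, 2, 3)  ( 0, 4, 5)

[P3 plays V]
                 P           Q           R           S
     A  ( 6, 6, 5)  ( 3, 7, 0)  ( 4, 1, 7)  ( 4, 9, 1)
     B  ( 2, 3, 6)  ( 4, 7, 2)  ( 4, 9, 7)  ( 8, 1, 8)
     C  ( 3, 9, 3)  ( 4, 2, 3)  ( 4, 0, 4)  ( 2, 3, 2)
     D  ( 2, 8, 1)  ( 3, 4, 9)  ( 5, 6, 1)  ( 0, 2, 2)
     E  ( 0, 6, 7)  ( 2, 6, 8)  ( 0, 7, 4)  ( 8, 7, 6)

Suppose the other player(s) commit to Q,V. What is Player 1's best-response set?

u_1(A vs Q,V) = 3
u_1(B vs Q,V) = 4
u_1(C vs Q,V) = 4
u_1(D vs Q,V) = 3
u_1(E vs Q,V) = 2
max payoff 4 at {B,C}

BR_1 = {B,C}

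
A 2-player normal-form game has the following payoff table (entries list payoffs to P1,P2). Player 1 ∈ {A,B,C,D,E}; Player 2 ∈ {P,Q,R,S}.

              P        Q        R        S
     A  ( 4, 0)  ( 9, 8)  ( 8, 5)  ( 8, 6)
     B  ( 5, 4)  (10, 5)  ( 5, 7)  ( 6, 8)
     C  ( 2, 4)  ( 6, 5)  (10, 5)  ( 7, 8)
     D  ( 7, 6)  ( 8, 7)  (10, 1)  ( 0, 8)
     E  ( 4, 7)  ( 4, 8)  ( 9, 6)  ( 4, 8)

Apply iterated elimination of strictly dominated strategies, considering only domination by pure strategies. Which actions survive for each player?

P2 drop P (Q beats it: A:8>0 B:5>4 C:5>4 D:7>6 E:8>7)
P1 drop E (C beats it: Q:6>4 R:10>9 S:7>4)
P2 drop R (S beats it: A:6>5 B:8>7 C:8>5 D:8>1)
P1 drop C (A beats it: Q:9>6 S:8>7)
P1 drop D (A beats it: Q:9>8 S:8>0)
P1→{A,B} P2→{Q,S}

Survivors P1:{A,B} P2:{Q,S}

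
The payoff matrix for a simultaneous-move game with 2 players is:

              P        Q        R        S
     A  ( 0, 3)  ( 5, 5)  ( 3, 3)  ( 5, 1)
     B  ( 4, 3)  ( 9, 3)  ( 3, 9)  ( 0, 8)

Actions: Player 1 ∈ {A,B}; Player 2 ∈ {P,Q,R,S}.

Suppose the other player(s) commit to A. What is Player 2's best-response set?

u_2(P vs A) = 3
u_2(Q vs A) = 5
u_2(R vs A) = 3
u_2(S vs A) = 1
max payoff 5 at {Q}

BR_2 = {Q}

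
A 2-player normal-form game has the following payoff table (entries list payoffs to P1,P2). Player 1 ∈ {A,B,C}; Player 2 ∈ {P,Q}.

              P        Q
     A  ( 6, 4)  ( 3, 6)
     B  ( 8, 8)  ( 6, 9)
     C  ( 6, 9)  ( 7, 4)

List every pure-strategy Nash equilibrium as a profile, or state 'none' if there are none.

(A,P): not NE [P1→B gives 8>6; P2→Q gives 6>4]
(A,Q): not NE [P1→C gives 7>3]
(B,P): not NE [P2→Q gives 9>8]
(B,Q): not NE [P1→C gives 7>6]
(C,P): not NE [P1→B gives 8>6]
(C,Q): not NE [P2→P gives 9>4]

No pure NE.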